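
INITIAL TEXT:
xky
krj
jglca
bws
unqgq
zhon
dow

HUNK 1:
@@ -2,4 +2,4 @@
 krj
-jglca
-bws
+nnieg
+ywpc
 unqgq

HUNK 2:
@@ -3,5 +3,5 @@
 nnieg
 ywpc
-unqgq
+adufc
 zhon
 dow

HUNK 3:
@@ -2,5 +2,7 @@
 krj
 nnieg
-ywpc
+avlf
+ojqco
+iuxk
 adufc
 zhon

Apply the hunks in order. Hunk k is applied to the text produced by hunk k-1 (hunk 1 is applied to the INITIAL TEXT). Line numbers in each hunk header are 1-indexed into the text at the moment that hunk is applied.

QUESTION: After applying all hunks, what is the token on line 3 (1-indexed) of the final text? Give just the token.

Hunk 1: at line 2 remove [jglca,bws] add [nnieg,ywpc] -> 7 lines: xky krj nnieg ywpc unqgq zhon dow
Hunk 2: at line 3 remove [unqgq] add [adufc] -> 7 lines: xky krj nnieg ywpc adufc zhon dow
Hunk 3: at line 2 remove [ywpc] add [avlf,ojqco,iuxk] -> 9 lines: xky krj nnieg avlf ojqco iuxk adufc zhon dow
Final line 3: nnieg

Answer: nnieg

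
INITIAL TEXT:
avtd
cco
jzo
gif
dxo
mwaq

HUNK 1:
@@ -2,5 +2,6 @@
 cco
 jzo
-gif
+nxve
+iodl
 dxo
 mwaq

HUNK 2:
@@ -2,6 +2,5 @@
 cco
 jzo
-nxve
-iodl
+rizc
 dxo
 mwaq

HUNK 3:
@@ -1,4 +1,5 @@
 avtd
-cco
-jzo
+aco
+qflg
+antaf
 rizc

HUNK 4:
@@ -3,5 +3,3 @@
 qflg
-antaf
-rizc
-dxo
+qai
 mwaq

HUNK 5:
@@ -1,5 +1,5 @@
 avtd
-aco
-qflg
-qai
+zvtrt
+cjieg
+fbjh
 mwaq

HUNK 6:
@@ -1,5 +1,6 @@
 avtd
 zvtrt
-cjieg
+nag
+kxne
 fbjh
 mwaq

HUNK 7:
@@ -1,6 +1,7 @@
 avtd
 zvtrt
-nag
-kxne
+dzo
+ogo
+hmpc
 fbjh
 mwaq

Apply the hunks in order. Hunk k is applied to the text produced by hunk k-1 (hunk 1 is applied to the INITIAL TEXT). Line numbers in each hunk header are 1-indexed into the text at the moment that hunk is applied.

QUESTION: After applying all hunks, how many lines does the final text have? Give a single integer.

Answer: 7

Derivation:
Hunk 1: at line 2 remove [gif] add [nxve,iodl] -> 7 lines: avtd cco jzo nxve iodl dxo mwaq
Hunk 2: at line 2 remove [nxve,iodl] add [rizc] -> 6 lines: avtd cco jzo rizc dxo mwaq
Hunk 3: at line 1 remove [cco,jzo] add [aco,qflg,antaf] -> 7 lines: avtd aco qflg antaf rizc dxo mwaq
Hunk 4: at line 3 remove [antaf,rizc,dxo] add [qai] -> 5 lines: avtd aco qflg qai mwaq
Hunk 5: at line 1 remove [aco,qflg,qai] add [zvtrt,cjieg,fbjh] -> 5 lines: avtd zvtrt cjieg fbjh mwaq
Hunk 6: at line 1 remove [cjieg] add [nag,kxne] -> 6 lines: avtd zvtrt nag kxne fbjh mwaq
Hunk 7: at line 1 remove [nag,kxne] add [dzo,ogo,hmpc] -> 7 lines: avtd zvtrt dzo ogo hmpc fbjh mwaq
Final line count: 7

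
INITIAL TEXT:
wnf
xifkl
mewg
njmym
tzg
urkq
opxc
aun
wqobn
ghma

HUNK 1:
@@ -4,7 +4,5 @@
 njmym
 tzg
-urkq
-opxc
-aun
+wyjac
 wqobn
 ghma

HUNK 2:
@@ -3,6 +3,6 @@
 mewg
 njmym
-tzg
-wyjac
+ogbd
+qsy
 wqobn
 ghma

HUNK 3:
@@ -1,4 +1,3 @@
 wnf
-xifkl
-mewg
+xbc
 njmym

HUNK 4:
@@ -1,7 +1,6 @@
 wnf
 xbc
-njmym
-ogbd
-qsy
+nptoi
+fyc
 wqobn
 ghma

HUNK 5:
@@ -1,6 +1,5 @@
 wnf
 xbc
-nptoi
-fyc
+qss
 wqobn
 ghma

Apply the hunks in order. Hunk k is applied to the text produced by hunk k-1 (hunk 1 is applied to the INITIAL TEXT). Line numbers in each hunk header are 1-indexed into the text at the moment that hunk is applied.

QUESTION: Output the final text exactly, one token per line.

Answer: wnf
xbc
qss
wqobn
ghma

Derivation:
Hunk 1: at line 4 remove [urkq,opxc,aun] add [wyjac] -> 8 lines: wnf xifkl mewg njmym tzg wyjac wqobn ghma
Hunk 2: at line 3 remove [tzg,wyjac] add [ogbd,qsy] -> 8 lines: wnf xifkl mewg njmym ogbd qsy wqobn ghma
Hunk 3: at line 1 remove [xifkl,mewg] add [xbc] -> 7 lines: wnf xbc njmym ogbd qsy wqobn ghma
Hunk 4: at line 1 remove [njmym,ogbd,qsy] add [nptoi,fyc] -> 6 lines: wnf xbc nptoi fyc wqobn ghma
Hunk 5: at line 1 remove [nptoi,fyc] add [qss] -> 5 lines: wnf xbc qss wqobn ghma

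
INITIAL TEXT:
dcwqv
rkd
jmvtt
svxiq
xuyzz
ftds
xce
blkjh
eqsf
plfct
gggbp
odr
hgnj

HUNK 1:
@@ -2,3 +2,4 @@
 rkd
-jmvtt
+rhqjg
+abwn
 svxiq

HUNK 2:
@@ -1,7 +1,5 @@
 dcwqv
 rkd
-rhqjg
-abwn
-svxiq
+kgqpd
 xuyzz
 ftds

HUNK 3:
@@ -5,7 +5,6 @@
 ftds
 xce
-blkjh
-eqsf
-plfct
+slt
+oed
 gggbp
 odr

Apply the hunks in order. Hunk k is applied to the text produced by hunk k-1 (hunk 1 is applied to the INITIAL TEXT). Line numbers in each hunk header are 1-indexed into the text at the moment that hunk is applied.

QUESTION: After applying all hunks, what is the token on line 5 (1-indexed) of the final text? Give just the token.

Answer: ftds

Derivation:
Hunk 1: at line 2 remove [jmvtt] add [rhqjg,abwn] -> 14 lines: dcwqv rkd rhqjg abwn svxiq xuyzz ftds xce blkjh eqsf plfct gggbp odr hgnj
Hunk 2: at line 1 remove [rhqjg,abwn,svxiq] add [kgqpd] -> 12 lines: dcwqv rkd kgqpd xuyzz ftds xce blkjh eqsf plfct gggbp odr hgnj
Hunk 3: at line 5 remove [blkjh,eqsf,plfct] add [slt,oed] -> 11 lines: dcwqv rkd kgqpd xuyzz ftds xce slt oed gggbp odr hgnj
Final line 5: ftds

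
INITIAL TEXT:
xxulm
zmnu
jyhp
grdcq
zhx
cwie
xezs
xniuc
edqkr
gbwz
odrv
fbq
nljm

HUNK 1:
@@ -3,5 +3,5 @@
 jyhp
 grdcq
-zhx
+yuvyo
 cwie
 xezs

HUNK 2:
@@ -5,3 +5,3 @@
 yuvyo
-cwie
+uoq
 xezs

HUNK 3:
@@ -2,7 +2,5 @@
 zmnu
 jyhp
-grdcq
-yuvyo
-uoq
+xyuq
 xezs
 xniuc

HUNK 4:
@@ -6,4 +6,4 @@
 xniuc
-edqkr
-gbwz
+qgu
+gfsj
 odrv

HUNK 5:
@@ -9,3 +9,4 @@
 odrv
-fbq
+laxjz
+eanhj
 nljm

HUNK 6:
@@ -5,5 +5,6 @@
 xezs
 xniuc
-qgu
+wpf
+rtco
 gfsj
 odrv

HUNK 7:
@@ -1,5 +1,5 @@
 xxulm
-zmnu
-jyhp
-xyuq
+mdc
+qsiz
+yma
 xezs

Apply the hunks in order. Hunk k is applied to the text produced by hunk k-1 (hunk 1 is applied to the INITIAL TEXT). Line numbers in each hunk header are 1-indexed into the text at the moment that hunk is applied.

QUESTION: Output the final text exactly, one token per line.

Answer: xxulm
mdc
qsiz
yma
xezs
xniuc
wpf
rtco
gfsj
odrv
laxjz
eanhj
nljm

Derivation:
Hunk 1: at line 3 remove [zhx] add [yuvyo] -> 13 lines: xxulm zmnu jyhp grdcq yuvyo cwie xezs xniuc edqkr gbwz odrv fbq nljm
Hunk 2: at line 5 remove [cwie] add [uoq] -> 13 lines: xxulm zmnu jyhp grdcq yuvyo uoq xezs xniuc edqkr gbwz odrv fbq nljm
Hunk 3: at line 2 remove [grdcq,yuvyo,uoq] add [xyuq] -> 11 lines: xxulm zmnu jyhp xyuq xezs xniuc edqkr gbwz odrv fbq nljm
Hunk 4: at line 6 remove [edqkr,gbwz] add [qgu,gfsj] -> 11 lines: xxulm zmnu jyhp xyuq xezs xniuc qgu gfsj odrv fbq nljm
Hunk 5: at line 9 remove [fbq] add [laxjz,eanhj] -> 12 lines: xxulm zmnu jyhp xyuq xezs xniuc qgu gfsj odrv laxjz eanhj nljm
Hunk 6: at line 5 remove [qgu] add [wpf,rtco] -> 13 lines: xxulm zmnu jyhp xyuq xezs xniuc wpf rtco gfsj odrv laxjz eanhj nljm
Hunk 7: at line 1 remove [zmnu,jyhp,xyuq] add [mdc,qsiz,yma] -> 13 lines: xxulm mdc qsiz yma xezs xniuc wpf rtco gfsj odrv laxjz eanhj nljm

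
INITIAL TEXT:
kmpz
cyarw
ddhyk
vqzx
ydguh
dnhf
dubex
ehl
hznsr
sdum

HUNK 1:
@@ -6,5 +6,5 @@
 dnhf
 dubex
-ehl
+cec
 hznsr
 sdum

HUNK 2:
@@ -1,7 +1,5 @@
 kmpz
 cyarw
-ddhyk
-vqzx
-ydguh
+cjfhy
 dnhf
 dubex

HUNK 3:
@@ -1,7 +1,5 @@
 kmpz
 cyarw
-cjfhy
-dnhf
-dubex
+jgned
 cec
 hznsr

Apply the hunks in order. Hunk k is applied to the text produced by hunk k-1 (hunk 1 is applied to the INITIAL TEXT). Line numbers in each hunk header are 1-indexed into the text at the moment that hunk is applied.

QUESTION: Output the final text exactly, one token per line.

Answer: kmpz
cyarw
jgned
cec
hznsr
sdum

Derivation:
Hunk 1: at line 6 remove [ehl] add [cec] -> 10 lines: kmpz cyarw ddhyk vqzx ydguh dnhf dubex cec hznsr sdum
Hunk 2: at line 1 remove [ddhyk,vqzx,ydguh] add [cjfhy] -> 8 lines: kmpz cyarw cjfhy dnhf dubex cec hznsr sdum
Hunk 3: at line 1 remove [cjfhy,dnhf,dubex] add [jgned] -> 6 lines: kmpz cyarw jgned cec hznsr sdum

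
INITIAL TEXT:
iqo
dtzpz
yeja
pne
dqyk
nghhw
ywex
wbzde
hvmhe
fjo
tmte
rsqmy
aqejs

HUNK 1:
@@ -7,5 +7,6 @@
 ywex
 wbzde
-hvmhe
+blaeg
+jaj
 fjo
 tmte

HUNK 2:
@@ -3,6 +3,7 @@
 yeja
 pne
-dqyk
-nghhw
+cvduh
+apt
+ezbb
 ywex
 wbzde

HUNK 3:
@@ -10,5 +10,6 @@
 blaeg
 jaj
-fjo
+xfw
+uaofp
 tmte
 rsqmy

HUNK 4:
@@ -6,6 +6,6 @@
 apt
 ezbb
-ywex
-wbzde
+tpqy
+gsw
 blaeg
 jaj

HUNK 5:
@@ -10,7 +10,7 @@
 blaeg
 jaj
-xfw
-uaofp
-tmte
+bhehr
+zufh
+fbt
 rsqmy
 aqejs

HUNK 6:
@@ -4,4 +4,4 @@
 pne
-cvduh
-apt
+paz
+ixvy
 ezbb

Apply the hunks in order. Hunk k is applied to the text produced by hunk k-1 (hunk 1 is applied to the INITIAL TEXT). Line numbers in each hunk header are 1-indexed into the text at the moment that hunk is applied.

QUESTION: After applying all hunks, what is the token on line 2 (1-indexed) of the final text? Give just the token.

Hunk 1: at line 7 remove [hvmhe] add [blaeg,jaj] -> 14 lines: iqo dtzpz yeja pne dqyk nghhw ywex wbzde blaeg jaj fjo tmte rsqmy aqejs
Hunk 2: at line 3 remove [dqyk,nghhw] add [cvduh,apt,ezbb] -> 15 lines: iqo dtzpz yeja pne cvduh apt ezbb ywex wbzde blaeg jaj fjo tmte rsqmy aqejs
Hunk 3: at line 10 remove [fjo] add [xfw,uaofp] -> 16 lines: iqo dtzpz yeja pne cvduh apt ezbb ywex wbzde blaeg jaj xfw uaofp tmte rsqmy aqejs
Hunk 4: at line 6 remove [ywex,wbzde] add [tpqy,gsw] -> 16 lines: iqo dtzpz yeja pne cvduh apt ezbb tpqy gsw blaeg jaj xfw uaofp tmte rsqmy aqejs
Hunk 5: at line 10 remove [xfw,uaofp,tmte] add [bhehr,zufh,fbt] -> 16 lines: iqo dtzpz yeja pne cvduh apt ezbb tpqy gsw blaeg jaj bhehr zufh fbt rsqmy aqejs
Hunk 6: at line 4 remove [cvduh,apt] add [paz,ixvy] -> 16 lines: iqo dtzpz yeja pne paz ixvy ezbb tpqy gsw blaeg jaj bhehr zufh fbt rsqmy aqejs
Final line 2: dtzpz

Answer: dtzpz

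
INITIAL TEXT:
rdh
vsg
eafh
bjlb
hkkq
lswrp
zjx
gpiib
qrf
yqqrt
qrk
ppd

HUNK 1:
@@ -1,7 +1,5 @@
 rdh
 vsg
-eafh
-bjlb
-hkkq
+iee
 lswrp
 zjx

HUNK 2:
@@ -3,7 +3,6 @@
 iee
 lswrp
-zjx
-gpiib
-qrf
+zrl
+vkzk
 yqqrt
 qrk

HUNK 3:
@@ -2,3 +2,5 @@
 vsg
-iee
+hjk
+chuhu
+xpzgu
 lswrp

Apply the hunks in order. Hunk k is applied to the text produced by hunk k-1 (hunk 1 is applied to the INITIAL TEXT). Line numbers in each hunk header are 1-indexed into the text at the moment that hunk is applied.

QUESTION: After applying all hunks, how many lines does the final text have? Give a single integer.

Hunk 1: at line 1 remove [eafh,bjlb,hkkq] add [iee] -> 10 lines: rdh vsg iee lswrp zjx gpiib qrf yqqrt qrk ppd
Hunk 2: at line 3 remove [zjx,gpiib,qrf] add [zrl,vkzk] -> 9 lines: rdh vsg iee lswrp zrl vkzk yqqrt qrk ppd
Hunk 3: at line 2 remove [iee] add [hjk,chuhu,xpzgu] -> 11 lines: rdh vsg hjk chuhu xpzgu lswrp zrl vkzk yqqrt qrk ppd
Final line count: 11

Answer: 11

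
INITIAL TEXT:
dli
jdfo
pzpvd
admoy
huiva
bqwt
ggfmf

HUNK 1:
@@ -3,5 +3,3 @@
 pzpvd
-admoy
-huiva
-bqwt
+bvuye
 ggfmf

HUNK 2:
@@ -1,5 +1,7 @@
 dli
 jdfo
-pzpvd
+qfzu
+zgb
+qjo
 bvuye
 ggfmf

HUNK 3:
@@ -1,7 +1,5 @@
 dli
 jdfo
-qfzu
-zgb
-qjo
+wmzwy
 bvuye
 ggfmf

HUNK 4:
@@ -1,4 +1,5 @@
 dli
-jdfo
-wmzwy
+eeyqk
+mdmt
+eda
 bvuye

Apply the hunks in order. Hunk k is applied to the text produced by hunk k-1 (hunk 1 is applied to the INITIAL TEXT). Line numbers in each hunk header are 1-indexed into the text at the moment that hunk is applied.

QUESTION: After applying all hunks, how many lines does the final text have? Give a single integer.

Hunk 1: at line 3 remove [admoy,huiva,bqwt] add [bvuye] -> 5 lines: dli jdfo pzpvd bvuye ggfmf
Hunk 2: at line 1 remove [pzpvd] add [qfzu,zgb,qjo] -> 7 lines: dli jdfo qfzu zgb qjo bvuye ggfmf
Hunk 3: at line 1 remove [qfzu,zgb,qjo] add [wmzwy] -> 5 lines: dli jdfo wmzwy bvuye ggfmf
Hunk 4: at line 1 remove [jdfo,wmzwy] add [eeyqk,mdmt,eda] -> 6 lines: dli eeyqk mdmt eda bvuye ggfmf
Final line count: 6

Answer: 6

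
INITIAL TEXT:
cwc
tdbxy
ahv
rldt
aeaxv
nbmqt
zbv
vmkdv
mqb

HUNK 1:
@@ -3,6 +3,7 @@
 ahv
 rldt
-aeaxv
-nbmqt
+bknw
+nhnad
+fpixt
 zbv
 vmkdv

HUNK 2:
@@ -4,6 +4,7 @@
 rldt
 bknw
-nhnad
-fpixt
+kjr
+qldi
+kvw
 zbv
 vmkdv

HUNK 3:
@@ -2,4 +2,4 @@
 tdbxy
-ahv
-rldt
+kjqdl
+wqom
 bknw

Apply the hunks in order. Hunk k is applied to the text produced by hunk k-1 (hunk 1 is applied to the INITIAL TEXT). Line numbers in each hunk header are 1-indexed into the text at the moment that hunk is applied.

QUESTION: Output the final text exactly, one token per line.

Answer: cwc
tdbxy
kjqdl
wqom
bknw
kjr
qldi
kvw
zbv
vmkdv
mqb

Derivation:
Hunk 1: at line 3 remove [aeaxv,nbmqt] add [bknw,nhnad,fpixt] -> 10 lines: cwc tdbxy ahv rldt bknw nhnad fpixt zbv vmkdv mqb
Hunk 2: at line 4 remove [nhnad,fpixt] add [kjr,qldi,kvw] -> 11 lines: cwc tdbxy ahv rldt bknw kjr qldi kvw zbv vmkdv mqb
Hunk 3: at line 2 remove [ahv,rldt] add [kjqdl,wqom] -> 11 lines: cwc tdbxy kjqdl wqom bknw kjr qldi kvw zbv vmkdv mqb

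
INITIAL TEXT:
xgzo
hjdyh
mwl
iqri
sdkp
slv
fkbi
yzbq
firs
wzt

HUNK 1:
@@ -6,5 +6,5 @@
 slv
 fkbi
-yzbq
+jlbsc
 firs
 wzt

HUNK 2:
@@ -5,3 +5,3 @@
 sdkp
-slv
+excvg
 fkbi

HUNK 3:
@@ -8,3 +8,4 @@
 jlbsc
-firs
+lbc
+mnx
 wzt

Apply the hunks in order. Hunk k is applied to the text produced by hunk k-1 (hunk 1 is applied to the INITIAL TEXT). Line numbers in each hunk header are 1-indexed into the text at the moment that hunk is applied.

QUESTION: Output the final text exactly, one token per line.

Answer: xgzo
hjdyh
mwl
iqri
sdkp
excvg
fkbi
jlbsc
lbc
mnx
wzt

Derivation:
Hunk 1: at line 6 remove [yzbq] add [jlbsc] -> 10 lines: xgzo hjdyh mwl iqri sdkp slv fkbi jlbsc firs wzt
Hunk 2: at line 5 remove [slv] add [excvg] -> 10 lines: xgzo hjdyh mwl iqri sdkp excvg fkbi jlbsc firs wzt
Hunk 3: at line 8 remove [firs] add [lbc,mnx] -> 11 lines: xgzo hjdyh mwl iqri sdkp excvg fkbi jlbsc lbc mnx wzt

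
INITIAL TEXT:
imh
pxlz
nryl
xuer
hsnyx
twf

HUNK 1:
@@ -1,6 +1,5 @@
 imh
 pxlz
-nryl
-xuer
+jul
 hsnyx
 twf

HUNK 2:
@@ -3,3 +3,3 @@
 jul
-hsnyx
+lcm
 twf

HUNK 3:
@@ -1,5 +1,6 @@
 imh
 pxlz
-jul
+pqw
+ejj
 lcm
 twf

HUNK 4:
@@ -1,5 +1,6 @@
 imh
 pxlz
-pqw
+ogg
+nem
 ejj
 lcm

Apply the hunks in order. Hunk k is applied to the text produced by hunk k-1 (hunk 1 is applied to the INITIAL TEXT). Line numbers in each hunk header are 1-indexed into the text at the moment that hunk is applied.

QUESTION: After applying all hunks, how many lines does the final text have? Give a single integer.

Answer: 7

Derivation:
Hunk 1: at line 1 remove [nryl,xuer] add [jul] -> 5 lines: imh pxlz jul hsnyx twf
Hunk 2: at line 3 remove [hsnyx] add [lcm] -> 5 lines: imh pxlz jul lcm twf
Hunk 3: at line 1 remove [jul] add [pqw,ejj] -> 6 lines: imh pxlz pqw ejj lcm twf
Hunk 4: at line 1 remove [pqw] add [ogg,nem] -> 7 lines: imh pxlz ogg nem ejj lcm twf
Final line count: 7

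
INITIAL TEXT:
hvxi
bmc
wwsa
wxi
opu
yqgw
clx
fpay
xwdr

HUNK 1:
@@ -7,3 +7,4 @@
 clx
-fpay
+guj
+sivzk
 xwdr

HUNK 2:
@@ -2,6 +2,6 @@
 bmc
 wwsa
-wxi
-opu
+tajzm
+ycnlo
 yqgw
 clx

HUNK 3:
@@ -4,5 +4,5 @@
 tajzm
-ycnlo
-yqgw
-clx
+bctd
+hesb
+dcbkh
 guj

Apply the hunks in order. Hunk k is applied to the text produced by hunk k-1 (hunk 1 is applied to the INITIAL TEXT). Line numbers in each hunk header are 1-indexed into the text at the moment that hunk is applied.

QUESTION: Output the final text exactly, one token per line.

Answer: hvxi
bmc
wwsa
tajzm
bctd
hesb
dcbkh
guj
sivzk
xwdr

Derivation:
Hunk 1: at line 7 remove [fpay] add [guj,sivzk] -> 10 lines: hvxi bmc wwsa wxi opu yqgw clx guj sivzk xwdr
Hunk 2: at line 2 remove [wxi,opu] add [tajzm,ycnlo] -> 10 lines: hvxi bmc wwsa tajzm ycnlo yqgw clx guj sivzk xwdr
Hunk 3: at line 4 remove [ycnlo,yqgw,clx] add [bctd,hesb,dcbkh] -> 10 lines: hvxi bmc wwsa tajzm bctd hesb dcbkh guj sivzk xwdr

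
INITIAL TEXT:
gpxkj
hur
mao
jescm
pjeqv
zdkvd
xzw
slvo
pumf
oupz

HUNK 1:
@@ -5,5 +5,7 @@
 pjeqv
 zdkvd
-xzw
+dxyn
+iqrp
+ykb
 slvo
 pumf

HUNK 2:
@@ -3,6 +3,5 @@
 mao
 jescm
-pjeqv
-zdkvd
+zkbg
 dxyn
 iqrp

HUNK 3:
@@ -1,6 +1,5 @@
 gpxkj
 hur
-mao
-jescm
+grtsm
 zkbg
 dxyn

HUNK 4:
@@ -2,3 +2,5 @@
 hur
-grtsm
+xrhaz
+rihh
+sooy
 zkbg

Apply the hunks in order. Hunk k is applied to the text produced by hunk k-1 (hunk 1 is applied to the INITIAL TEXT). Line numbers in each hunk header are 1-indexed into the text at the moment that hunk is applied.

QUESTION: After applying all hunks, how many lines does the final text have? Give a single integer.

Answer: 12

Derivation:
Hunk 1: at line 5 remove [xzw] add [dxyn,iqrp,ykb] -> 12 lines: gpxkj hur mao jescm pjeqv zdkvd dxyn iqrp ykb slvo pumf oupz
Hunk 2: at line 3 remove [pjeqv,zdkvd] add [zkbg] -> 11 lines: gpxkj hur mao jescm zkbg dxyn iqrp ykb slvo pumf oupz
Hunk 3: at line 1 remove [mao,jescm] add [grtsm] -> 10 lines: gpxkj hur grtsm zkbg dxyn iqrp ykb slvo pumf oupz
Hunk 4: at line 2 remove [grtsm] add [xrhaz,rihh,sooy] -> 12 lines: gpxkj hur xrhaz rihh sooy zkbg dxyn iqrp ykb slvo pumf oupz
Final line count: 12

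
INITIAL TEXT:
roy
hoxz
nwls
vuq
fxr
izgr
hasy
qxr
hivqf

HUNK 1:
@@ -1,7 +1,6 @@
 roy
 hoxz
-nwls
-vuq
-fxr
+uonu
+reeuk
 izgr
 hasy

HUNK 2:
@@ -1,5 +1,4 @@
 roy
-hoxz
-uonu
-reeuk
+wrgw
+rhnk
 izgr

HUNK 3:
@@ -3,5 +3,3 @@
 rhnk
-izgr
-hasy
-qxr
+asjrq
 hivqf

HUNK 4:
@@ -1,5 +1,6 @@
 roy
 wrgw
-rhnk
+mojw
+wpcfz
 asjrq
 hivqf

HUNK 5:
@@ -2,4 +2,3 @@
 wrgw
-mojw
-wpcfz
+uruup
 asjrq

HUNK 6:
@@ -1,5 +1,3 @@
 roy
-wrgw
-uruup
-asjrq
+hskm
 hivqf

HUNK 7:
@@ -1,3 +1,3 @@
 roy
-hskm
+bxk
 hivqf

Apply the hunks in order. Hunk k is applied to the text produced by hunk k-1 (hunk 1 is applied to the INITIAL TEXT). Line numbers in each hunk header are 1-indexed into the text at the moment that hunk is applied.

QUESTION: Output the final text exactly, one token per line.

Hunk 1: at line 1 remove [nwls,vuq,fxr] add [uonu,reeuk] -> 8 lines: roy hoxz uonu reeuk izgr hasy qxr hivqf
Hunk 2: at line 1 remove [hoxz,uonu,reeuk] add [wrgw,rhnk] -> 7 lines: roy wrgw rhnk izgr hasy qxr hivqf
Hunk 3: at line 3 remove [izgr,hasy,qxr] add [asjrq] -> 5 lines: roy wrgw rhnk asjrq hivqf
Hunk 4: at line 1 remove [rhnk] add [mojw,wpcfz] -> 6 lines: roy wrgw mojw wpcfz asjrq hivqf
Hunk 5: at line 2 remove [mojw,wpcfz] add [uruup] -> 5 lines: roy wrgw uruup asjrq hivqf
Hunk 6: at line 1 remove [wrgw,uruup,asjrq] add [hskm] -> 3 lines: roy hskm hivqf
Hunk 7: at line 1 remove [hskm] add [bxk] -> 3 lines: roy bxk hivqf

Answer: roy
bxk
hivqf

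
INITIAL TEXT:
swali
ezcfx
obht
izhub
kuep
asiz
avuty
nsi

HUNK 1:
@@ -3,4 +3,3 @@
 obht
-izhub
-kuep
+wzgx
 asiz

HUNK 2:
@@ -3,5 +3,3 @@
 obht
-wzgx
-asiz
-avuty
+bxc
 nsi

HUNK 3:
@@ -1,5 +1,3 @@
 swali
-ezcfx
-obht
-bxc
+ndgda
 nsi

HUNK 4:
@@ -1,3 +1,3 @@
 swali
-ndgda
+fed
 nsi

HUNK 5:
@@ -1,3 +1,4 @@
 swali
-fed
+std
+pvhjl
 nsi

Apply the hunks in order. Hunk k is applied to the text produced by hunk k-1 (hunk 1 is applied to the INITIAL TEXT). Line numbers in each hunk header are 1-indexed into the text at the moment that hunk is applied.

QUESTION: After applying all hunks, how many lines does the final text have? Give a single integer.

Answer: 4

Derivation:
Hunk 1: at line 3 remove [izhub,kuep] add [wzgx] -> 7 lines: swali ezcfx obht wzgx asiz avuty nsi
Hunk 2: at line 3 remove [wzgx,asiz,avuty] add [bxc] -> 5 lines: swali ezcfx obht bxc nsi
Hunk 3: at line 1 remove [ezcfx,obht,bxc] add [ndgda] -> 3 lines: swali ndgda nsi
Hunk 4: at line 1 remove [ndgda] add [fed] -> 3 lines: swali fed nsi
Hunk 5: at line 1 remove [fed] add [std,pvhjl] -> 4 lines: swali std pvhjl nsi
Final line count: 4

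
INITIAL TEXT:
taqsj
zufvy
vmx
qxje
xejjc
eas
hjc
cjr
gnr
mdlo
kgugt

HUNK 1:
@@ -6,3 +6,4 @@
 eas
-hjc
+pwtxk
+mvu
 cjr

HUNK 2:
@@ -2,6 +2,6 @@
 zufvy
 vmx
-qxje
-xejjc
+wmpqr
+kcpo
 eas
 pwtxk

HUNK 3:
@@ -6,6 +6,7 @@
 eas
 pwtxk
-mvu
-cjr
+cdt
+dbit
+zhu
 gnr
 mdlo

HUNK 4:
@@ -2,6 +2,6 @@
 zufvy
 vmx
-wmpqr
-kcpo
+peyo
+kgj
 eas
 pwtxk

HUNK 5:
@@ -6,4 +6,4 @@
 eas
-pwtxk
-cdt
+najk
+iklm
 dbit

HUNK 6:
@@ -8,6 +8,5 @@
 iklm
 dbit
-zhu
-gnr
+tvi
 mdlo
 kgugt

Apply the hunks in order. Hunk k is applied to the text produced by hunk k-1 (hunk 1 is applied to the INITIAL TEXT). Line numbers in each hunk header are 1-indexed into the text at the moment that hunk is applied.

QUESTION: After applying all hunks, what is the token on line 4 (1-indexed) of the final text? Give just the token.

Hunk 1: at line 6 remove [hjc] add [pwtxk,mvu] -> 12 lines: taqsj zufvy vmx qxje xejjc eas pwtxk mvu cjr gnr mdlo kgugt
Hunk 2: at line 2 remove [qxje,xejjc] add [wmpqr,kcpo] -> 12 lines: taqsj zufvy vmx wmpqr kcpo eas pwtxk mvu cjr gnr mdlo kgugt
Hunk 3: at line 6 remove [mvu,cjr] add [cdt,dbit,zhu] -> 13 lines: taqsj zufvy vmx wmpqr kcpo eas pwtxk cdt dbit zhu gnr mdlo kgugt
Hunk 4: at line 2 remove [wmpqr,kcpo] add [peyo,kgj] -> 13 lines: taqsj zufvy vmx peyo kgj eas pwtxk cdt dbit zhu gnr mdlo kgugt
Hunk 5: at line 6 remove [pwtxk,cdt] add [najk,iklm] -> 13 lines: taqsj zufvy vmx peyo kgj eas najk iklm dbit zhu gnr mdlo kgugt
Hunk 6: at line 8 remove [zhu,gnr] add [tvi] -> 12 lines: taqsj zufvy vmx peyo kgj eas najk iklm dbit tvi mdlo kgugt
Final line 4: peyo

Answer: peyo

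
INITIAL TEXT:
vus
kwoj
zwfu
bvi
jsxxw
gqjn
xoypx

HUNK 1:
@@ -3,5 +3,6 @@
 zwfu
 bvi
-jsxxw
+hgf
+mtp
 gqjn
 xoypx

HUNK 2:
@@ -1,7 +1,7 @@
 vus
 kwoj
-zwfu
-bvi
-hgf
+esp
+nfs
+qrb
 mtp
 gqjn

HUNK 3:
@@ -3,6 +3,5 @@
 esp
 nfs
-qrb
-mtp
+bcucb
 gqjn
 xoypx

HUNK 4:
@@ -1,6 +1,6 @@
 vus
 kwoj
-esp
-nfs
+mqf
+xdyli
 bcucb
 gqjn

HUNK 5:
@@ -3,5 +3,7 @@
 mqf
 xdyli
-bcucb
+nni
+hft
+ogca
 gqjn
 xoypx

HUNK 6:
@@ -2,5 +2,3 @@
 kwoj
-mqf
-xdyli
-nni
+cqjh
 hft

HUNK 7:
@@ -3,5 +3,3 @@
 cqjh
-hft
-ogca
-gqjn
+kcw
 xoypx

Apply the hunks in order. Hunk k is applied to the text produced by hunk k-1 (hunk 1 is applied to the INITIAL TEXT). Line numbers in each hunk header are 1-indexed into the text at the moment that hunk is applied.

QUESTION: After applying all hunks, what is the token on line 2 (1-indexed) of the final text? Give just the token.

Answer: kwoj

Derivation:
Hunk 1: at line 3 remove [jsxxw] add [hgf,mtp] -> 8 lines: vus kwoj zwfu bvi hgf mtp gqjn xoypx
Hunk 2: at line 1 remove [zwfu,bvi,hgf] add [esp,nfs,qrb] -> 8 lines: vus kwoj esp nfs qrb mtp gqjn xoypx
Hunk 3: at line 3 remove [qrb,mtp] add [bcucb] -> 7 lines: vus kwoj esp nfs bcucb gqjn xoypx
Hunk 4: at line 1 remove [esp,nfs] add [mqf,xdyli] -> 7 lines: vus kwoj mqf xdyli bcucb gqjn xoypx
Hunk 5: at line 3 remove [bcucb] add [nni,hft,ogca] -> 9 lines: vus kwoj mqf xdyli nni hft ogca gqjn xoypx
Hunk 6: at line 2 remove [mqf,xdyli,nni] add [cqjh] -> 7 lines: vus kwoj cqjh hft ogca gqjn xoypx
Hunk 7: at line 3 remove [hft,ogca,gqjn] add [kcw] -> 5 lines: vus kwoj cqjh kcw xoypx
Final line 2: kwoj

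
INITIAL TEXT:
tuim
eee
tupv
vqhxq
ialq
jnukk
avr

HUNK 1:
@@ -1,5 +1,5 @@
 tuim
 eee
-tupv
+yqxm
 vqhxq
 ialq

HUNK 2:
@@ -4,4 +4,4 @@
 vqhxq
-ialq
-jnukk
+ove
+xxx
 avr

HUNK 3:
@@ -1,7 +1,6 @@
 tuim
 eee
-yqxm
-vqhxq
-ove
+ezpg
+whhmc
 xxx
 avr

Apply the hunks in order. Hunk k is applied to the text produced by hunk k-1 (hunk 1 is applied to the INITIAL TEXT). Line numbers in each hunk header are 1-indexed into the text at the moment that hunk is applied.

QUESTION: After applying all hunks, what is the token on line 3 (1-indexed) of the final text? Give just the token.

Hunk 1: at line 1 remove [tupv] add [yqxm] -> 7 lines: tuim eee yqxm vqhxq ialq jnukk avr
Hunk 2: at line 4 remove [ialq,jnukk] add [ove,xxx] -> 7 lines: tuim eee yqxm vqhxq ove xxx avr
Hunk 3: at line 1 remove [yqxm,vqhxq,ove] add [ezpg,whhmc] -> 6 lines: tuim eee ezpg whhmc xxx avr
Final line 3: ezpg

Answer: ezpg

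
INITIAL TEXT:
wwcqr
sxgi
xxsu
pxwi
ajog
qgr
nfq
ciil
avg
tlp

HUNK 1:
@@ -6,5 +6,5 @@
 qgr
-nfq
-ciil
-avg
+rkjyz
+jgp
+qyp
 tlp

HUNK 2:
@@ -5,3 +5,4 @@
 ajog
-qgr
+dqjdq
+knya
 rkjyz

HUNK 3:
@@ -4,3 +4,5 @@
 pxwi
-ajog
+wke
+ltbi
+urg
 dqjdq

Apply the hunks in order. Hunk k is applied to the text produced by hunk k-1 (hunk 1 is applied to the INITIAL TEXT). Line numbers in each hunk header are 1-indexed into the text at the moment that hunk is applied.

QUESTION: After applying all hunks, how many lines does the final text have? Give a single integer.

Hunk 1: at line 6 remove [nfq,ciil,avg] add [rkjyz,jgp,qyp] -> 10 lines: wwcqr sxgi xxsu pxwi ajog qgr rkjyz jgp qyp tlp
Hunk 2: at line 5 remove [qgr] add [dqjdq,knya] -> 11 lines: wwcqr sxgi xxsu pxwi ajog dqjdq knya rkjyz jgp qyp tlp
Hunk 3: at line 4 remove [ajog] add [wke,ltbi,urg] -> 13 lines: wwcqr sxgi xxsu pxwi wke ltbi urg dqjdq knya rkjyz jgp qyp tlp
Final line count: 13

Answer: 13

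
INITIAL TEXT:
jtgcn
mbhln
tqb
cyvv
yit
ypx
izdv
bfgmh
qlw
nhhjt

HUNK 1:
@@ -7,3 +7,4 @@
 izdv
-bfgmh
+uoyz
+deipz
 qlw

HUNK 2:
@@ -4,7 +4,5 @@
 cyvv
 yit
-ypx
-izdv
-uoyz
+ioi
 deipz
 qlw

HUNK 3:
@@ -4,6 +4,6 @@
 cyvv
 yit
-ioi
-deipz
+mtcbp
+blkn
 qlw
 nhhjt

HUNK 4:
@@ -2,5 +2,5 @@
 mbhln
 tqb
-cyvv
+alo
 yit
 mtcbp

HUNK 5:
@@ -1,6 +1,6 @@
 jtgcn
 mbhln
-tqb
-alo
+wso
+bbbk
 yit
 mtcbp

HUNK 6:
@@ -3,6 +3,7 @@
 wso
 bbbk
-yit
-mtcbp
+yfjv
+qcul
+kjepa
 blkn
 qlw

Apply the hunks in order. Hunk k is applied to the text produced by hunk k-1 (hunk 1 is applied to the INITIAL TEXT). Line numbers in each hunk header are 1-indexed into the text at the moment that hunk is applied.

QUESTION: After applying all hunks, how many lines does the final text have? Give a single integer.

Hunk 1: at line 7 remove [bfgmh] add [uoyz,deipz] -> 11 lines: jtgcn mbhln tqb cyvv yit ypx izdv uoyz deipz qlw nhhjt
Hunk 2: at line 4 remove [ypx,izdv,uoyz] add [ioi] -> 9 lines: jtgcn mbhln tqb cyvv yit ioi deipz qlw nhhjt
Hunk 3: at line 4 remove [ioi,deipz] add [mtcbp,blkn] -> 9 lines: jtgcn mbhln tqb cyvv yit mtcbp blkn qlw nhhjt
Hunk 4: at line 2 remove [cyvv] add [alo] -> 9 lines: jtgcn mbhln tqb alo yit mtcbp blkn qlw nhhjt
Hunk 5: at line 1 remove [tqb,alo] add [wso,bbbk] -> 9 lines: jtgcn mbhln wso bbbk yit mtcbp blkn qlw nhhjt
Hunk 6: at line 3 remove [yit,mtcbp] add [yfjv,qcul,kjepa] -> 10 lines: jtgcn mbhln wso bbbk yfjv qcul kjepa blkn qlw nhhjt
Final line count: 10

Answer: 10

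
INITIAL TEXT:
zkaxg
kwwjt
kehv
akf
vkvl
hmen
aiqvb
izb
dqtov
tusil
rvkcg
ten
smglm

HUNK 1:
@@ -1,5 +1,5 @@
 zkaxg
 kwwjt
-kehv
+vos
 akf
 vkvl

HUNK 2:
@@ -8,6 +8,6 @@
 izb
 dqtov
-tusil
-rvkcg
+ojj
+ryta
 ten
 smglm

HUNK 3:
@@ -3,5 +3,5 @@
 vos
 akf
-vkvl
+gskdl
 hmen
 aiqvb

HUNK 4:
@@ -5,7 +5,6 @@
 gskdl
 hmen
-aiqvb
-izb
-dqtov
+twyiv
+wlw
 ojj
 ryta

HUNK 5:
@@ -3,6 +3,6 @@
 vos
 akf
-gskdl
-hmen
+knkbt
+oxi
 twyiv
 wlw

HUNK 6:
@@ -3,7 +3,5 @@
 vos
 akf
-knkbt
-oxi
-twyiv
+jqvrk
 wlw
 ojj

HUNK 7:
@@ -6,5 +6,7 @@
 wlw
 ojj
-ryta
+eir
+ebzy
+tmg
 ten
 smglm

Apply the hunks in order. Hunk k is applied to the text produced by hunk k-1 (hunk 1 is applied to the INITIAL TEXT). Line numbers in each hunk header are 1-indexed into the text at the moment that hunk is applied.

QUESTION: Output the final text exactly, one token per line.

Hunk 1: at line 1 remove [kehv] add [vos] -> 13 lines: zkaxg kwwjt vos akf vkvl hmen aiqvb izb dqtov tusil rvkcg ten smglm
Hunk 2: at line 8 remove [tusil,rvkcg] add [ojj,ryta] -> 13 lines: zkaxg kwwjt vos akf vkvl hmen aiqvb izb dqtov ojj ryta ten smglm
Hunk 3: at line 3 remove [vkvl] add [gskdl] -> 13 lines: zkaxg kwwjt vos akf gskdl hmen aiqvb izb dqtov ojj ryta ten smglm
Hunk 4: at line 5 remove [aiqvb,izb,dqtov] add [twyiv,wlw] -> 12 lines: zkaxg kwwjt vos akf gskdl hmen twyiv wlw ojj ryta ten smglm
Hunk 5: at line 3 remove [gskdl,hmen] add [knkbt,oxi] -> 12 lines: zkaxg kwwjt vos akf knkbt oxi twyiv wlw ojj ryta ten smglm
Hunk 6: at line 3 remove [knkbt,oxi,twyiv] add [jqvrk] -> 10 lines: zkaxg kwwjt vos akf jqvrk wlw ojj ryta ten smglm
Hunk 7: at line 6 remove [ryta] add [eir,ebzy,tmg] -> 12 lines: zkaxg kwwjt vos akf jqvrk wlw ojj eir ebzy tmg ten smglm

Answer: zkaxg
kwwjt
vos
akf
jqvrk
wlw
ojj
eir
ebzy
tmg
ten
smglm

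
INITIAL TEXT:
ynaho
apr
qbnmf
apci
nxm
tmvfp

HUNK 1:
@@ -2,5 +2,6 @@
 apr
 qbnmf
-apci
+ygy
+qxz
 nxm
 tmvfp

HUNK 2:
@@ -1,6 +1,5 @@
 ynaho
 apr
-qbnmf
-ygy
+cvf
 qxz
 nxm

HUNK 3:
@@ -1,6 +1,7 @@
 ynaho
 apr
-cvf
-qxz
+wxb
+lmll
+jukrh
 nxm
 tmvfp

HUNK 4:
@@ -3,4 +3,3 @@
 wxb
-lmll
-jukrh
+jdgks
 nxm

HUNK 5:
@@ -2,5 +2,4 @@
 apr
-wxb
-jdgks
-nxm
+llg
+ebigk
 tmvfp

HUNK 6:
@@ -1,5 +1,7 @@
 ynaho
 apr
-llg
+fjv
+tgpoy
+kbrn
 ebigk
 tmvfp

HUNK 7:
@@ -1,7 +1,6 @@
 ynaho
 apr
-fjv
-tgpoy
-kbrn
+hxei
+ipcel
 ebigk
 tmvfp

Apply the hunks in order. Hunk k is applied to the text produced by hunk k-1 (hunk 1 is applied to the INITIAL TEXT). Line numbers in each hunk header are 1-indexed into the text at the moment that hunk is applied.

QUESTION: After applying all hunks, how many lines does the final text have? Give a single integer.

Answer: 6

Derivation:
Hunk 1: at line 2 remove [apci] add [ygy,qxz] -> 7 lines: ynaho apr qbnmf ygy qxz nxm tmvfp
Hunk 2: at line 1 remove [qbnmf,ygy] add [cvf] -> 6 lines: ynaho apr cvf qxz nxm tmvfp
Hunk 3: at line 1 remove [cvf,qxz] add [wxb,lmll,jukrh] -> 7 lines: ynaho apr wxb lmll jukrh nxm tmvfp
Hunk 4: at line 3 remove [lmll,jukrh] add [jdgks] -> 6 lines: ynaho apr wxb jdgks nxm tmvfp
Hunk 5: at line 2 remove [wxb,jdgks,nxm] add [llg,ebigk] -> 5 lines: ynaho apr llg ebigk tmvfp
Hunk 6: at line 1 remove [llg] add [fjv,tgpoy,kbrn] -> 7 lines: ynaho apr fjv tgpoy kbrn ebigk tmvfp
Hunk 7: at line 1 remove [fjv,tgpoy,kbrn] add [hxei,ipcel] -> 6 lines: ynaho apr hxei ipcel ebigk tmvfp
Final line count: 6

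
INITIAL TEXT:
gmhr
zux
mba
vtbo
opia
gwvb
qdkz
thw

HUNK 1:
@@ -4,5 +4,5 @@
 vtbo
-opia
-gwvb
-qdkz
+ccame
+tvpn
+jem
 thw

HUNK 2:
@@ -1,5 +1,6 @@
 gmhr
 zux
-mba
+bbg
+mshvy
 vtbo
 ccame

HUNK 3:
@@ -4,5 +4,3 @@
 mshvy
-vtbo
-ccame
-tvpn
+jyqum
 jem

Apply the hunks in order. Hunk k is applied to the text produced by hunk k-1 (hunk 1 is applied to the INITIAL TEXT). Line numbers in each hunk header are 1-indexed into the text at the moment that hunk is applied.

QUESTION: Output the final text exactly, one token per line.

Hunk 1: at line 4 remove [opia,gwvb,qdkz] add [ccame,tvpn,jem] -> 8 lines: gmhr zux mba vtbo ccame tvpn jem thw
Hunk 2: at line 1 remove [mba] add [bbg,mshvy] -> 9 lines: gmhr zux bbg mshvy vtbo ccame tvpn jem thw
Hunk 3: at line 4 remove [vtbo,ccame,tvpn] add [jyqum] -> 7 lines: gmhr zux bbg mshvy jyqum jem thw

Answer: gmhr
zux
bbg
mshvy
jyqum
jem
thw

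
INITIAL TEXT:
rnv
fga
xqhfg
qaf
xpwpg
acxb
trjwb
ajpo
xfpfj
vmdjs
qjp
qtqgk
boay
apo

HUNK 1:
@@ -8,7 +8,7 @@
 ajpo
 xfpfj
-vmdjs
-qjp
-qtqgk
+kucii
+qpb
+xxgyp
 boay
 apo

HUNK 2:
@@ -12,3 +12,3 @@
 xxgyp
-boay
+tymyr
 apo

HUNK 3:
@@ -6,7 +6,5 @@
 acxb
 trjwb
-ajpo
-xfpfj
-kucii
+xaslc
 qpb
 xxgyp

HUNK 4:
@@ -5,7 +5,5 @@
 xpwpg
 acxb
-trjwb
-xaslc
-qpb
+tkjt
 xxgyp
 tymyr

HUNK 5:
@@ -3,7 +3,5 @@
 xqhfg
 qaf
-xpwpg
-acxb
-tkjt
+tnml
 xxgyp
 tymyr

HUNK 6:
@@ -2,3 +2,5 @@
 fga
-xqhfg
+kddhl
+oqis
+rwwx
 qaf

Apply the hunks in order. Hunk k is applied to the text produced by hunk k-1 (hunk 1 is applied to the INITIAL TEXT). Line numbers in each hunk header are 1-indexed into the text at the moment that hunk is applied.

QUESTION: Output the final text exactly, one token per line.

Answer: rnv
fga
kddhl
oqis
rwwx
qaf
tnml
xxgyp
tymyr
apo

Derivation:
Hunk 1: at line 8 remove [vmdjs,qjp,qtqgk] add [kucii,qpb,xxgyp] -> 14 lines: rnv fga xqhfg qaf xpwpg acxb trjwb ajpo xfpfj kucii qpb xxgyp boay apo
Hunk 2: at line 12 remove [boay] add [tymyr] -> 14 lines: rnv fga xqhfg qaf xpwpg acxb trjwb ajpo xfpfj kucii qpb xxgyp tymyr apo
Hunk 3: at line 6 remove [ajpo,xfpfj,kucii] add [xaslc] -> 12 lines: rnv fga xqhfg qaf xpwpg acxb trjwb xaslc qpb xxgyp tymyr apo
Hunk 4: at line 5 remove [trjwb,xaslc,qpb] add [tkjt] -> 10 lines: rnv fga xqhfg qaf xpwpg acxb tkjt xxgyp tymyr apo
Hunk 5: at line 3 remove [xpwpg,acxb,tkjt] add [tnml] -> 8 lines: rnv fga xqhfg qaf tnml xxgyp tymyr apo
Hunk 6: at line 2 remove [xqhfg] add [kddhl,oqis,rwwx] -> 10 lines: rnv fga kddhl oqis rwwx qaf tnml xxgyp tymyr apo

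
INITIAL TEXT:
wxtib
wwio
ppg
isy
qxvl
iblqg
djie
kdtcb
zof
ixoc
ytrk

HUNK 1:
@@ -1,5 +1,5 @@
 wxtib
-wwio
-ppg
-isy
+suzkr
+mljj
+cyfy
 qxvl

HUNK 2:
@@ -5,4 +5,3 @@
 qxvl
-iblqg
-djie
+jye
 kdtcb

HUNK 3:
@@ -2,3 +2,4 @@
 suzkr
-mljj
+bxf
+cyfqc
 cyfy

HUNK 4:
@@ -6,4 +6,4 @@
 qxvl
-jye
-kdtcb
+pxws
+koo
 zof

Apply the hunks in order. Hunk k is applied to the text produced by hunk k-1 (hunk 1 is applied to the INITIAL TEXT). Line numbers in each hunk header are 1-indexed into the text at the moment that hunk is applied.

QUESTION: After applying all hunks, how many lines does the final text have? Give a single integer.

Hunk 1: at line 1 remove [wwio,ppg,isy] add [suzkr,mljj,cyfy] -> 11 lines: wxtib suzkr mljj cyfy qxvl iblqg djie kdtcb zof ixoc ytrk
Hunk 2: at line 5 remove [iblqg,djie] add [jye] -> 10 lines: wxtib suzkr mljj cyfy qxvl jye kdtcb zof ixoc ytrk
Hunk 3: at line 2 remove [mljj] add [bxf,cyfqc] -> 11 lines: wxtib suzkr bxf cyfqc cyfy qxvl jye kdtcb zof ixoc ytrk
Hunk 4: at line 6 remove [jye,kdtcb] add [pxws,koo] -> 11 lines: wxtib suzkr bxf cyfqc cyfy qxvl pxws koo zof ixoc ytrk
Final line count: 11

Answer: 11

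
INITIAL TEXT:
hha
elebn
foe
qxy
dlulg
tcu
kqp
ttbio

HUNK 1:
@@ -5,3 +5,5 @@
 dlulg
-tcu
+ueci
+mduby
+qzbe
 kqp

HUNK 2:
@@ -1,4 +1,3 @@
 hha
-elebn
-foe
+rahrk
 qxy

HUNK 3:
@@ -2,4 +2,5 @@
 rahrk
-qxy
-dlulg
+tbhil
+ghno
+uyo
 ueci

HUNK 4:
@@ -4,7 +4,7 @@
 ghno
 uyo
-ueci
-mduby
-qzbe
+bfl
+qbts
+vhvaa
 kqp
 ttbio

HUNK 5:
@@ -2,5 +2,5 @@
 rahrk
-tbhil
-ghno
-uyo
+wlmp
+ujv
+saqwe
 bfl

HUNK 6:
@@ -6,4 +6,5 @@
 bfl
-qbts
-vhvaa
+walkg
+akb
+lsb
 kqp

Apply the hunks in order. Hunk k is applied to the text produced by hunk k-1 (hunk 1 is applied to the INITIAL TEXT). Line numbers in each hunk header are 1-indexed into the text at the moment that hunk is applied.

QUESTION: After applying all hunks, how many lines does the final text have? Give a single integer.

Hunk 1: at line 5 remove [tcu] add [ueci,mduby,qzbe] -> 10 lines: hha elebn foe qxy dlulg ueci mduby qzbe kqp ttbio
Hunk 2: at line 1 remove [elebn,foe] add [rahrk] -> 9 lines: hha rahrk qxy dlulg ueci mduby qzbe kqp ttbio
Hunk 3: at line 2 remove [qxy,dlulg] add [tbhil,ghno,uyo] -> 10 lines: hha rahrk tbhil ghno uyo ueci mduby qzbe kqp ttbio
Hunk 4: at line 4 remove [ueci,mduby,qzbe] add [bfl,qbts,vhvaa] -> 10 lines: hha rahrk tbhil ghno uyo bfl qbts vhvaa kqp ttbio
Hunk 5: at line 2 remove [tbhil,ghno,uyo] add [wlmp,ujv,saqwe] -> 10 lines: hha rahrk wlmp ujv saqwe bfl qbts vhvaa kqp ttbio
Hunk 6: at line 6 remove [qbts,vhvaa] add [walkg,akb,lsb] -> 11 lines: hha rahrk wlmp ujv saqwe bfl walkg akb lsb kqp ttbio
Final line count: 11

Answer: 11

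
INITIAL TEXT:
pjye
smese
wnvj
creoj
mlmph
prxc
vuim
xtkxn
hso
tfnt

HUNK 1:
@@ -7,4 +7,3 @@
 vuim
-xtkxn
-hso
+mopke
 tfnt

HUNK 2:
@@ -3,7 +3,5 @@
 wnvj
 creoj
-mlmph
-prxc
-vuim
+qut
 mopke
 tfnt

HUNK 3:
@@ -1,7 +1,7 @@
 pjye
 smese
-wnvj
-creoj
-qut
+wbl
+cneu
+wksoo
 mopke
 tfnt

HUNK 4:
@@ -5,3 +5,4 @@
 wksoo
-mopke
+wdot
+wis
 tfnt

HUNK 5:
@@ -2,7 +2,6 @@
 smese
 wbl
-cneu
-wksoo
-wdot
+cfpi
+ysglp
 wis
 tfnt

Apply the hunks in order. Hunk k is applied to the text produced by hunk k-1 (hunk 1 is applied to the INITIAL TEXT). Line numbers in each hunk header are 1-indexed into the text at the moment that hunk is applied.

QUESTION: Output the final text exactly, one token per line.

Answer: pjye
smese
wbl
cfpi
ysglp
wis
tfnt

Derivation:
Hunk 1: at line 7 remove [xtkxn,hso] add [mopke] -> 9 lines: pjye smese wnvj creoj mlmph prxc vuim mopke tfnt
Hunk 2: at line 3 remove [mlmph,prxc,vuim] add [qut] -> 7 lines: pjye smese wnvj creoj qut mopke tfnt
Hunk 3: at line 1 remove [wnvj,creoj,qut] add [wbl,cneu,wksoo] -> 7 lines: pjye smese wbl cneu wksoo mopke tfnt
Hunk 4: at line 5 remove [mopke] add [wdot,wis] -> 8 lines: pjye smese wbl cneu wksoo wdot wis tfnt
Hunk 5: at line 2 remove [cneu,wksoo,wdot] add [cfpi,ysglp] -> 7 lines: pjye smese wbl cfpi ysglp wis tfnt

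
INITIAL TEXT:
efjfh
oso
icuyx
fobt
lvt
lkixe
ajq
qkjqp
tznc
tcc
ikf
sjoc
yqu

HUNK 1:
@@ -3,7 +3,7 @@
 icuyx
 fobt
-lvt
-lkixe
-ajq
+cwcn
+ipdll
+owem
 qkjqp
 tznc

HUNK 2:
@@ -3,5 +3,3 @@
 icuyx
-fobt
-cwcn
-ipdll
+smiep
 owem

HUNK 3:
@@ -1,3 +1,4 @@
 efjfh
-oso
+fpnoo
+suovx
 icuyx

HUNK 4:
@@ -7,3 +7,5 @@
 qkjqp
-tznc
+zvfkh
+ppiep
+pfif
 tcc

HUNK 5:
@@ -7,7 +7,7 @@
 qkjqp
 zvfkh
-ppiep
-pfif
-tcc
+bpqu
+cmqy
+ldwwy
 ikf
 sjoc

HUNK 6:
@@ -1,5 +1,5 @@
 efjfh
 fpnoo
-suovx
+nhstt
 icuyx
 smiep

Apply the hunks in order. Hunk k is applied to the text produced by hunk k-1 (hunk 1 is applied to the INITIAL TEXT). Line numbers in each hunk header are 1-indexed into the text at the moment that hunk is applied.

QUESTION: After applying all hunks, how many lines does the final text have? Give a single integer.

Hunk 1: at line 3 remove [lvt,lkixe,ajq] add [cwcn,ipdll,owem] -> 13 lines: efjfh oso icuyx fobt cwcn ipdll owem qkjqp tznc tcc ikf sjoc yqu
Hunk 2: at line 3 remove [fobt,cwcn,ipdll] add [smiep] -> 11 lines: efjfh oso icuyx smiep owem qkjqp tznc tcc ikf sjoc yqu
Hunk 3: at line 1 remove [oso] add [fpnoo,suovx] -> 12 lines: efjfh fpnoo suovx icuyx smiep owem qkjqp tznc tcc ikf sjoc yqu
Hunk 4: at line 7 remove [tznc] add [zvfkh,ppiep,pfif] -> 14 lines: efjfh fpnoo suovx icuyx smiep owem qkjqp zvfkh ppiep pfif tcc ikf sjoc yqu
Hunk 5: at line 7 remove [ppiep,pfif,tcc] add [bpqu,cmqy,ldwwy] -> 14 lines: efjfh fpnoo suovx icuyx smiep owem qkjqp zvfkh bpqu cmqy ldwwy ikf sjoc yqu
Hunk 6: at line 1 remove [suovx] add [nhstt] -> 14 lines: efjfh fpnoo nhstt icuyx smiep owem qkjqp zvfkh bpqu cmqy ldwwy ikf sjoc yqu
Final line count: 14

Answer: 14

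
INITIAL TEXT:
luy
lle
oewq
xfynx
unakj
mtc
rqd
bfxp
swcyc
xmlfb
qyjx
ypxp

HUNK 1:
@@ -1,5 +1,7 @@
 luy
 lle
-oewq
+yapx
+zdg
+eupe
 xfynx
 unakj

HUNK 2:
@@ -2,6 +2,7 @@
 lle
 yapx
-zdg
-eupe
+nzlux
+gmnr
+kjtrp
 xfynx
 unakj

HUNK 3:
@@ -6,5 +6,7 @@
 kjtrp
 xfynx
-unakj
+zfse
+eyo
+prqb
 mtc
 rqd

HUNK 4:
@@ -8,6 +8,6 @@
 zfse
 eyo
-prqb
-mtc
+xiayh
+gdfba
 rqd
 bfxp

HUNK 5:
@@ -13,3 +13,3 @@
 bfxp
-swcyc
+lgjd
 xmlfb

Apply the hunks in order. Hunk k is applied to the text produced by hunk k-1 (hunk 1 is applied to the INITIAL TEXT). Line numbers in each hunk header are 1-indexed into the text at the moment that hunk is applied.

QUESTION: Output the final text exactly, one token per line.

Answer: luy
lle
yapx
nzlux
gmnr
kjtrp
xfynx
zfse
eyo
xiayh
gdfba
rqd
bfxp
lgjd
xmlfb
qyjx
ypxp

Derivation:
Hunk 1: at line 1 remove [oewq] add [yapx,zdg,eupe] -> 14 lines: luy lle yapx zdg eupe xfynx unakj mtc rqd bfxp swcyc xmlfb qyjx ypxp
Hunk 2: at line 2 remove [zdg,eupe] add [nzlux,gmnr,kjtrp] -> 15 lines: luy lle yapx nzlux gmnr kjtrp xfynx unakj mtc rqd bfxp swcyc xmlfb qyjx ypxp
Hunk 3: at line 6 remove [unakj] add [zfse,eyo,prqb] -> 17 lines: luy lle yapx nzlux gmnr kjtrp xfynx zfse eyo prqb mtc rqd bfxp swcyc xmlfb qyjx ypxp
Hunk 4: at line 8 remove [prqb,mtc] add [xiayh,gdfba] -> 17 lines: luy lle yapx nzlux gmnr kjtrp xfynx zfse eyo xiayh gdfba rqd bfxp swcyc xmlfb qyjx ypxp
Hunk 5: at line 13 remove [swcyc] add [lgjd] -> 17 lines: luy lle yapx nzlux gmnr kjtrp xfynx zfse eyo xiayh gdfba rqd bfxp lgjd xmlfb qyjx ypxp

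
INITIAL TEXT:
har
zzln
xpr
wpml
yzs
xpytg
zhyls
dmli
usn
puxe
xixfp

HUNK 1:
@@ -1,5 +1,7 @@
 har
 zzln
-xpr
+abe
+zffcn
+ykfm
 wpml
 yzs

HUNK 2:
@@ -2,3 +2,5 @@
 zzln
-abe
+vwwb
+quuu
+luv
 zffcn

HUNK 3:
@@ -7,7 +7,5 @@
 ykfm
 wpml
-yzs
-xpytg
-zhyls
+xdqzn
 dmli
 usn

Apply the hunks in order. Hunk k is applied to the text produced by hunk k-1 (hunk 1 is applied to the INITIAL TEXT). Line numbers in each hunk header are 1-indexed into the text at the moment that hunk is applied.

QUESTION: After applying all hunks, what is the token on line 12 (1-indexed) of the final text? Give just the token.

Answer: puxe

Derivation:
Hunk 1: at line 1 remove [xpr] add [abe,zffcn,ykfm] -> 13 lines: har zzln abe zffcn ykfm wpml yzs xpytg zhyls dmli usn puxe xixfp
Hunk 2: at line 2 remove [abe] add [vwwb,quuu,luv] -> 15 lines: har zzln vwwb quuu luv zffcn ykfm wpml yzs xpytg zhyls dmli usn puxe xixfp
Hunk 3: at line 7 remove [yzs,xpytg,zhyls] add [xdqzn] -> 13 lines: har zzln vwwb quuu luv zffcn ykfm wpml xdqzn dmli usn puxe xixfp
Final line 12: puxe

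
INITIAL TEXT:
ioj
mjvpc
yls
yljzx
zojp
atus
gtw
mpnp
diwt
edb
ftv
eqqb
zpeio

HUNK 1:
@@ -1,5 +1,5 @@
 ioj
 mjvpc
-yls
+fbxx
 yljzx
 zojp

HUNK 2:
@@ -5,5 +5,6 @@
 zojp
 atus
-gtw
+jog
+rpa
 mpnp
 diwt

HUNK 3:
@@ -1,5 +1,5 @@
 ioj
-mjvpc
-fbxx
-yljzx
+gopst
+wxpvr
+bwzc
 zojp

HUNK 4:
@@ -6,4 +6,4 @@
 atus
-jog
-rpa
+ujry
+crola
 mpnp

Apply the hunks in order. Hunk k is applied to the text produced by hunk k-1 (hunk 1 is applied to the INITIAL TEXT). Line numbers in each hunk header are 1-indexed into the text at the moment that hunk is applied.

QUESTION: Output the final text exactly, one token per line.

Answer: ioj
gopst
wxpvr
bwzc
zojp
atus
ujry
crola
mpnp
diwt
edb
ftv
eqqb
zpeio

Derivation:
Hunk 1: at line 1 remove [yls] add [fbxx] -> 13 lines: ioj mjvpc fbxx yljzx zojp atus gtw mpnp diwt edb ftv eqqb zpeio
Hunk 2: at line 5 remove [gtw] add [jog,rpa] -> 14 lines: ioj mjvpc fbxx yljzx zojp atus jog rpa mpnp diwt edb ftv eqqb zpeio
Hunk 3: at line 1 remove [mjvpc,fbxx,yljzx] add [gopst,wxpvr,bwzc] -> 14 lines: ioj gopst wxpvr bwzc zojp atus jog rpa mpnp diwt edb ftv eqqb zpeio
Hunk 4: at line 6 remove [jog,rpa] add [ujry,crola] -> 14 lines: ioj gopst wxpvr bwzc zojp atus ujry crola mpnp diwt edb ftv eqqb zpeio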